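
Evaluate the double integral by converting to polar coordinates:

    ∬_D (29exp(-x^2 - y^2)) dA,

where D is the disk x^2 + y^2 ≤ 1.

The region D is 0 ≤ r ≤ 1, 0 ≤ θ ≤ 2π in polar coordinates, where x = r cos(θ), y = r sin(θ), and dA = r dr dθ.

Under the substitution, the integrand becomes 29exp(-r^2), so

    ∬_D (29exp(-x^2 - y^2)) dA = ∫_{0}^{2π} ∫_{0}^{1} (29exp(-r^2)) · r dr dθ.

Inner integral (in r): ∫_{0}^{1} (29exp(-r^2)) · r dr = 29/2 - 29exp(-1)/2.

Outer integral (in θ): ∫_{0}^{2π} (29/2 - 29exp(-1)/2) dθ = -29π exp(-1) + 29π.

Therefore ∬_D (29exp(-x^2 - y^2)) dA = -29π exp(-1) + 29π.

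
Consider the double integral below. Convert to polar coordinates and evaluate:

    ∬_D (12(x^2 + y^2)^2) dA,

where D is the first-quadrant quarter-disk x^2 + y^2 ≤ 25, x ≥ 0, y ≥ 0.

The region D is 0 ≤ r ≤ 5, 0 ≤ θ ≤ π/2 in polar coordinates, where x = r cos(θ), y = r sin(θ), and dA = r dr dθ.

Under the substitution, the integrand becomes 12r^4, so

    ∬_D (12(x^2 + y^2)^2) dA = ∫_{0}^{π/2} ∫_{0}^{5} (12r^4) · r dr dθ.

Inner integral (in r): ∫_{0}^{5} (12r^4) · r dr = 31250.

Outer integral (in θ): ∫_{0}^{π/2} (31250) dθ = 15625π.

Therefore ∬_D (12(x^2 + y^2)^2) dA = 15625π.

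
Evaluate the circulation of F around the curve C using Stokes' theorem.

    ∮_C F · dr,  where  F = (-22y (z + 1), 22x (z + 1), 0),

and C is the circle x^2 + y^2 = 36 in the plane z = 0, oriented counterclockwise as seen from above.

Let S be the flat disk x^2 + y^2 ≤ 36 in the plane z = 0, with upward unit normal n̂ = ẑ. By Stokes' theorem,

    ∮_C F · dr = ∬_S (∇ × F) · n̂ dS = ∬_D (curl F)_z dA,

where D is the disk x^2 + y^2 ≤ 36.

Compute the curl of F = (-22y (z + 1), 22x (z + 1), 0):
    (∇ × F)_x = ∂F_z/∂y - ∂F_y/∂z = -22x,
    (∇ × F)_y = ∂F_x/∂z - ∂F_z/∂x = -22y,
    (∇ × F)_z = ∂F_y/∂x - ∂F_x/∂y = 44z + 44.

On z = 0, (curl F)_z = 44.

Convert to polar (x = r cos θ, y = r sin θ, dA = r dr dθ); the integrand becomes 44, so

    ∬_D (curl F)_z dA = ∫_0^{2π} ∫_0^{6} (44) · r dr dθ.

Inner (r from 0 to 6): 792.
Outer (θ from 0 to 2π): 1584π.

Therefore ∮_C F · dr = 1584π.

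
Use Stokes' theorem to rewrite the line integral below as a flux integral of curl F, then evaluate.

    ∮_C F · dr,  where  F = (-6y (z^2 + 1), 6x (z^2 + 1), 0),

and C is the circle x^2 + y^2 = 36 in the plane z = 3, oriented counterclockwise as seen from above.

Let S be the flat disk x^2 + y^2 ≤ 36 in the plane z = 3, with upward unit normal n̂ = ẑ. By Stokes' theorem,

    ∮_C F · dr = ∬_S (∇ × F) · n̂ dS = ∬_D (curl F)_z dA,

where D is the disk x^2 + y^2 ≤ 36.

Compute the curl of F = (-6y (z^2 + 1), 6x (z^2 + 1), 0):
    (∇ × F)_x = ∂F_z/∂y - ∂F_y/∂z = -12x z,
    (∇ × F)_y = ∂F_x/∂z - ∂F_z/∂x = -12y z,
    (∇ × F)_z = ∂F_y/∂x - ∂F_x/∂y = 12z^2 + 12.

On z = 3, (curl F)_z = 120.

Convert to polar (x = r cos θ, y = r sin θ, dA = r dr dθ); the integrand becomes 120, so

    ∬_D (curl F)_z dA = ∫_0^{2π} ∫_0^{6} (120) · r dr dθ.

Inner (r from 0 to 6): 2160.
Outer (θ from 0 to 2π): 4320π.

Therefore ∮_C F · dr = 4320π.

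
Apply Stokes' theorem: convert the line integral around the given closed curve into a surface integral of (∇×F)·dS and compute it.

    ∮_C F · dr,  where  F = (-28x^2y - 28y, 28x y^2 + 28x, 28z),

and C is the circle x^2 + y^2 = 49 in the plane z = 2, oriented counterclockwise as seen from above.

Let S be the flat disk x^2 + y^2 ≤ 49 in the plane z = 2, with upward unit normal n̂ = ẑ. By Stokes' theorem,

    ∮_C F · dr = ∬_S (∇ × F) · n̂ dS = ∬_D (curl F)_z dA,

where D is the disk x^2 + y^2 ≤ 49.

Compute the curl of F = (-28x^2y - 28y, 28x y^2 + 28x, 28z):
    (∇ × F)_x = ∂F_z/∂y - ∂F_y/∂z = 0,
    (∇ × F)_y = ∂F_x/∂z - ∂F_z/∂x = 0,
    (∇ × F)_z = ∂F_y/∂x - ∂F_x/∂y = 28x^2 + 28y^2 + 56.

On z = 2, (curl F)_z = 28x^2 + 28y^2 + 56.

Convert to polar (x = r cos θ, y = r sin θ, dA = r dr dθ); the integrand becomes 28r^2 + 56, so

    ∬_D (curl F)_z dA = ∫_0^{2π} ∫_0^{7} (28r^2 + 56) · r dr dθ.

Inner (r from 0 to 7): 18179.
Outer (θ from 0 to 2π): 36358π.

Therefore ∮_C F · dr = 36358π.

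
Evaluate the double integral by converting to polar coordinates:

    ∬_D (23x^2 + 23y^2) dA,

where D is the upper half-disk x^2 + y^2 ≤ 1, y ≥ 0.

The region D is 0 ≤ r ≤ 1, 0 ≤ θ ≤ π in polar coordinates, where x = r cos(θ), y = r sin(θ), and dA = r dr dθ.

Under the substitution, the integrand becomes 23r^2, so

    ∬_D (23x^2 + 23y^2) dA = ∫_{0}^{π} ∫_{0}^{1} (23r^2) · r dr dθ.

Inner integral (in r): ∫_{0}^{1} (23r^2) · r dr = 23/4.

Outer integral (in θ): ∫_{0}^{π} (23/4) dθ = 23π/4.

Therefore ∬_D (23x^2 + 23y^2) dA = 23π/4.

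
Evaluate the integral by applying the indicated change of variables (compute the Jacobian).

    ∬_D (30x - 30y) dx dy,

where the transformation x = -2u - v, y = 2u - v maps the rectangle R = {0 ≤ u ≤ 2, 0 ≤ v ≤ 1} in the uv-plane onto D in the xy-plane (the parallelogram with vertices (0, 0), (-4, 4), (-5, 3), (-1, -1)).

Compute the Jacobian determinant of (x, y) with respect to (u, v):

    ∂(x,y)/∂(u,v) = | -2  -1 | = (-2)(-1) - (-1)(2) = 4.
                   | 2  -1 |

Its absolute value is |J| = 4 (the area scaling factor).

Substituting x = -2u - v, y = 2u - v into the integrand,

    30x - 30y → -120u,

so the integral becomes

    ∬_R (-120u) · |J| du dv = ∫_0^2 ∫_0^1 (-480u) dv du.

Inner (v): -480u.
Outer (u): -960.

Therefore ∬_D (30x - 30y) dx dy = -960.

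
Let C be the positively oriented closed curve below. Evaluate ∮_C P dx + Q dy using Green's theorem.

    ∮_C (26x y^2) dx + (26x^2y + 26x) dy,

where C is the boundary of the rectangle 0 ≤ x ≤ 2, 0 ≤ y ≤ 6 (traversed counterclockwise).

Green's theorem converts the closed line integral into a double integral over the enclosed region D:

    ∮_C P dx + Q dy = ∬_D (∂Q/∂x - ∂P/∂y) dA.

Here P = 26x y^2, Q = 26x^2y + 26x, so

    ∂Q/∂x = 52x y + 26,    ∂P/∂y = 52x y,
    ∂Q/∂x - ∂P/∂y = 26.

D is the region 0 ≤ x ≤ 2, 0 ≤ y ≤ 6. Evaluating the double integral:

    ∬_D (26) dA = ∫_0^{2} ∫_0^{6} (26) dy dx.

Inner (y from 0 to 6): 156.
Outer (x from 0 to 2): 312.

Therefore ∮_C P dx + Q dy = 312.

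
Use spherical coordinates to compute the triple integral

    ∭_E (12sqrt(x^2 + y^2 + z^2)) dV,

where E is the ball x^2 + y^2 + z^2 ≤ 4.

In spherical coordinates, x = ρ sin(φ) cos(θ), y = ρ sin(φ) sin(θ), z = ρ cos(φ), and dV = ρ^2 sin(φ) dρ dφ dθ.

The integrand becomes 12ρ, so

    ∭_E (12sqrt(x^2 + y^2 + z^2)) dV = ∫_{0}^{2π} ∫_{0}^{π} ∫_{0}^{2} (12ρ) · ρ^2 sin(φ) dρ dφ dθ.

Inner (ρ): 48sin(φ).
Middle (φ): 96.
Outer (θ): 192π.

Therefore the triple integral equals 192π.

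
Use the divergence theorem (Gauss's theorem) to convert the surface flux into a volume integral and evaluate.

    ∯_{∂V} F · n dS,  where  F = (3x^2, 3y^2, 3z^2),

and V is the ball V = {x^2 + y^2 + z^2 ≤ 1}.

By the divergence theorem,

    ∯_{∂V} F · n dS = ∭_V (∇ · F) dV.

Compute the divergence:
    ∇ · F = ∂F_x/∂x + ∂F_y/∂y + ∂F_z/∂z = 6x + 6y + 6z.

In spherical coordinates, x = ρ sin(φ) cos(θ), y = ρ sin(φ) sin(θ), z = ρ cos(φ), dV = ρ^2 sin(φ) dρ dφ dθ, with 0 ≤ ρ ≤ 1, 0 ≤ φ ≤ π, 0 ≤ θ ≤ 2π.

The integrand, after substitution and multiplying by the volume element, becomes (6ρ (sqrt(2)sin(φ)sin(θ + π/4) + cos(φ))) · ρ^2 sin(φ), so

    ∭_V (∇·F) dV = ∫_0^{2π} ∫_0^{π} ∫_0^{1} (6ρ (sqrt(2)sin(φ)sin(θ + π/4) + cos(φ))) · ρ^2 sin(φ) dρ dφ dθ.

Inner (ρ from 0 to 1): 3(sqrt(2)sin(φ)sin(θ + π/4) + cos(φ))sin(φ)/2.
Middle (φ from 0 to π): 3sqrt(2)π sin(θ + π/4)/4.
Outer (θ from 0 to 2π): 0.

Therefore ∯_{∂V} F · n dS = 0.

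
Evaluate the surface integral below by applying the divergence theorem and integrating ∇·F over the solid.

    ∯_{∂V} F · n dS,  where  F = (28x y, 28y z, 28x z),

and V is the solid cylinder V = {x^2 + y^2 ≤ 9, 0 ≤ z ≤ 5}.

By the divergence theorem,

    ∯_{∂V} F · n dS = ∭_V (∇ · F) dV.

Compute the divergence:
    ∇ · F = ∂F_x/∂x + ∂F_y/∂y + ∂F_z/∂z = 28y + 28z + 28x = 28x + 28y + 28z.

In cylindrical coordinates, x = r cos(θ), y = r sin(θ), z = z, dV = r dr dθ dz, with 0 ≤ r ≤ 3, 0 ≤ θ ≤ 2π, 0 ≤ z ≤ 5.

The integrand, after substitution and multiplying by the volume element, becomes (28sqrt(2)r sin(θ + π/4) + 28z) · r, so

    ∭_V (∇·F) dV = ∫_0^{2π} ∫_0^{3} ∫_0^{5} (28sqrt(2)r sin(θ + π/4) + 28z) · r dz dr dθ.

Inner (z from 0 to 5): 70r (2sqrt(2)r sin(θ + π/4) + 5).
Middle (r from 0 to 3): 1260sqrt(2)sin(θ + π/4) + 1575.
Outer (θ from 0 to 2π): 3150π.

Therefore ∯_{∂V} F · n dS = 3150π.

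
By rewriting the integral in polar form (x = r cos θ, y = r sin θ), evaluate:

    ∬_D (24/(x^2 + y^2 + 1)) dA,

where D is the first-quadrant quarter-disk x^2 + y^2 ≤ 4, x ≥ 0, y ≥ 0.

The region D is 0 ≤ r ≤ 2, 0 ≤ θ ≤ π/2 in polar coordinates, where x = r cos(θ), y = r sin(θ), and dA = r dr dθ.

Under the substitution, the integrand becomes 24/(r^2 + 1), so

    ∬_D (24/(x^2 + y^2 + 1)) dA = ∫_{0}^{π/2} ∫_{0}^{2} (24/(r^2 + 1)) · r dr dθ.

Inner integral (in r): ∫_{0}^{2} (24/(r^2 + 1)) · r dr = log(244140625).

Outer integral (in θ): ∫_{0}^{π/2} (log(244140625)) dθ = 6π log(5).

Therefore ∬_D (24/(x^2 + y^2 + 1)) dA = 6π log(5).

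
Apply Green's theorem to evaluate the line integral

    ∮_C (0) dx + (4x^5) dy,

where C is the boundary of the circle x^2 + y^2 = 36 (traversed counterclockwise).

Green's theorem converts the closed line integral into a double integral over the enclosed region D:

    ∮_C P dx + Q dy = ∬_D (∂Q/∂x - ∂P/∂y) dA.

Here P = 0, Q = 4x^5, so

    ∂Q/∂x = 20x^4,    ∂P/∂y = 0,
    ∂Q/∂x - ∂P/∂y = 20x^4.

D is the region x^2 + y^2 ≤ 36. Evaluating the double integral:

In polar coordinates (x = r cos θ, y = r sin θ, dA = r dr dθ) the integrand becomes 20r^4cos(θ)^4, so

    ∬_D (20x^4) dA = ∫_0^{2π} ∫_0^{6} (20r^4cos(θ)^4) · r dr dθ.

Inner (r from 0 to 6): 155520cos(θ)^4.
Outer (θ from 0 to 2π): 116640π.

Therefore ∮_C P dx + Q dy = 116640π.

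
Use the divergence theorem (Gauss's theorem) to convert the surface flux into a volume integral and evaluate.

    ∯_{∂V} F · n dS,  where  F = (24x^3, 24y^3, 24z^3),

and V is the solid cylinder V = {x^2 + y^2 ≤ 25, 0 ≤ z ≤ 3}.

By the divergence theorem,

    ∯_{∂V} F · n dS = ∭_V (∇ · F) dV.

Compute the divergence:
    ∇ · F = ∂F_x/∂x + ∂F_y/∂y + ∂F_z/∂z = 72x^2 + 72y^2 + 72z^2.

In cylindrical coordinates, x = r cos(θ), y = r sin(θ), z = z, dV = r dr dθ dz, with 0 ≤ r ≤ 5, 0 ≤ θ ≤ 2π, 0 ≤ z ≤ 3.

The integrand, after substitution and multiplying by the volume element, becomes (72r^2 + 72z^2) · r, so

    ∭_V (∇·F) dV = ∫_0^{2π} ∫_0^{5} ∫_0^{3} (72r^2 + 72z^2) · r dz dr dθ.

Inner (z from 0 to 3): 216r (r^2 + 3).
Middle (r from 0 to 5): 41850.
Outer (θ from 0 to 2π): 83700π.

Therefore ∯_{∂V} F · n dS = 83700π.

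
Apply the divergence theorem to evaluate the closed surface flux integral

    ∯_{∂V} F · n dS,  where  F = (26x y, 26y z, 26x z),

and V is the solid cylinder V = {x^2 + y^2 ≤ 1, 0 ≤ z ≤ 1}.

By the divergence theorem,

    ∯_{∂V} F · n dS = ∭_V (∇ · F) dV.

Compute the divergence:
    ∇ · F = ∂F_x/∂x + ∂F_y/∂y + ∂F_z/∂z = 26y + 26z + 26x = 26x + 26y + 26z.

In cylindrical coordinates, x = r cos(θ), y = r sin(θ), z = z, dV = r dr dθ dz, with 0 ≤ r ≤ 1, 0 ≤ θ ≤ 2π, 0 ≤ z ≤ 1.

The integrand, after substitution and multiplying by the volume element, becomes (26sqrt(2)r sin(θ + π/4) + 26z) · r, so

    ∭_V (∇·F) dV = ∫_0^{2π} ∫_0^{1} ∫_0^{1} (26sqrt(2)r sin(θ + π/4) + 26z) · r dz dr dθ.

Inner (z from 0 to 1): 13r (2sqrt(2)r sin(θ + π/4) + 1).
Middle (r from 0 to 1): 26sqrt(2)sin(θ + π/4)/3 + 13/2.
Outer (θ from 0 to 2π): 13π.

Therefore ∯_{∂V} F · n dS = 13π.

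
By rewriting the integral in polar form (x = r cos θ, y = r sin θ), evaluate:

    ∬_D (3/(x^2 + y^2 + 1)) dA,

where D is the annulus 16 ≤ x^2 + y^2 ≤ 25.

The region D is 4 ≤ r ≤ 5, 0 ≤ θ ≤ 2π in polar coordinates, where x = r cos(θ), y = r sin(θ), and dA = r dr dθ.

Under the substitution, the integrand becomes 3/(r^2 + 1), so

    ∬_D (3/(x^2 + y^2 + 1)) dA = ∫_{0}^{2π} ∫_{4}^{5} (3/(r^2 + 1)) · r dr dθ.

Inner integral (in r): ∫_{4}^{5} (3/(r^2 + 1)) · r dr = log(26sqrt(442)/289).

Outer integral (in θ): ∫_{0}^{2π} (log(26sqrt(442)/289)) dθ = log((26sqrt(442)/289)^(2π)).

Therefore ∬_D (3/(x^2 + y^2 + 1)) dA = log((26sqrt(442)/289)^(2π)).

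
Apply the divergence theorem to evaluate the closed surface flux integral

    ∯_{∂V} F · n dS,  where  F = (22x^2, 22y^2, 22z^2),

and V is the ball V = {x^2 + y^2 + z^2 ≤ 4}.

By the divergence theorem,

    ∯_{∂V} F · n dS = ∭_V (∇ · F) dV.

Compute the divergence:
    ∇ · F = ∂F_x/∂x + ∂F_y/∂y + ∂F_z/∂z = 44x + 44y + 44z.

In spherical coordinates, x = ρ sin(φ) cos(θ), y = ρ sin(φ) sin(θ), z = ρ cos(φ), dV = ρ^2 sin(φ) dρ dφ dθ, with 0 ≤ ρ ≤ 2, 0 ≤ φ ≤ π, 0 ≤ θ ≤ 2π.

The integrand, after substitution and multiplying by the volume element, becomes (44ρ (sqrt(2)sin(φ)sin(θ + π/4) + cos(φ))) · ρ^2 sin(φ), so

    ∭_V (∇·F) dV = ∫_0^{2π} ∫_0^{π} ∫_0^{2} (44ρ (sqrt(2)sin(φ)sin(θ + π/4) + cos(φ))) · ρ^2 sin(φ) dρ dφ dθ.

Inner (ρ from 0 to 2): 176(sqrt(2)sin(φ)sin(θ + π/4) + cos(φ))sin(φ).
Middle (φ from 0 to π): 88sqrt(2)π sin(θ + π/4).
Outer (θ from 0 to 2π): 0.

Therefore ∯_{∂V} F · n dS = 0.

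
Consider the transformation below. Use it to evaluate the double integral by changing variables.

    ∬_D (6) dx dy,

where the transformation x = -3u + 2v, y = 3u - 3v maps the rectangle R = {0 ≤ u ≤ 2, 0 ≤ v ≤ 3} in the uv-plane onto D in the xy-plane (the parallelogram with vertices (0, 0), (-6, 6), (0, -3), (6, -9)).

Compute the Jacobian determinant of (x, y) with respect to (u, v):

    ∂(x,y)/∂(u,v) = | -3  2 | = (-3)(-3) - (2)(3) = 3.
                   | 3  -3 |

Its absolute value is |J| = 3 (the area scaling factor).

Substituting x = -3u + 2v, y = 3u - 3v into the integrand,

    6 → 6,

so the integral becomes

    ∬_R (6) · |J| du dv = ∫_0^2 ∫_0^3 (18) dv du.

Inner (v): 54.
Outer (u): 108.

Therefore ∬_D (6) dx dy = 108.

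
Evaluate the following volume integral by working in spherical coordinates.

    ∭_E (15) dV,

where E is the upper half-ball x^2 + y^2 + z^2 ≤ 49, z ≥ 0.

In spherical coordinates, x = ρ sin(φ) cos(θ), y = ρ sin(φ) sin(θ), z = ρ cos(φ), and dV = ρ^2 sin(φ) dρ dφ dθ.

The integrand becomes 15, so

    ∭_E (15) dV = ∫_{0}^{2π} ∫_{0}^{π/2} ∫_{0}^{7} (15) · ρ^2 sin(φ) dρ dφ dθ.

Inner (ρ): 1715sin(φ).
Middle (φ): 1715.
Outer (θ): 3430π.

Therefore the triple integral equals 3430π.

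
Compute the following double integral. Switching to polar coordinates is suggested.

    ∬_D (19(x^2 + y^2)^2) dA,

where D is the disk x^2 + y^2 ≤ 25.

The region D is 0 ≤ r ≤ 5, 0 ≤ θ ≤ 2π in polar coordinates, where x = r cos(θ), y = r sin(θ), and dA = r dr dθ.

Under the substitution, the integrand becomes 19r^4, so

    ∬_D (19(x^2 + y^2)^2) dA = ∫_{0}^{2π} ∫_{0}^{5} (19r^4) · r dr dθ.

Inner integral (in r): ∫_{0}^{5} (19r^4) · r dr = 296875/6.

Outer integral (in θ): ∫_{0}^{2π} (296875/6) dθ = 296875π/3.

Therefore ∬_D (19(x^2 + y^2)^2) dA = 296875π/3.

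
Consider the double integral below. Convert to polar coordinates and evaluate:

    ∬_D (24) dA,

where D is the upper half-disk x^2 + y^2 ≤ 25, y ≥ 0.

The region D is 0 ≤ r ≤ 5, 0 ≤ θ ≤ π in polar coordinates, where x = r cos(θ), y = r sin(θ), and dA = r dr dθ.

Under the substitution, the integrand becomes 24, so

    ∬_D (24) dA = ∫_{0}^{π} ∫_{0}^{5} (24) · r dr dθ.

Inner integral (in r): ∫_{0}^{5} (24) · r dr = 300.

Outer integral (in θ): ∫_{0}^{π} (300) dθ = 300π.

Therefore ∬_D (24) dA = 300π.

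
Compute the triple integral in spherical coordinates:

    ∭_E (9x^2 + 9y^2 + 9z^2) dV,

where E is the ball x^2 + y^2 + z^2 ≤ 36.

In spherical coordinates, x = ρ sin(φ) cos(θ), y = ρ sin(φ) sin(θ), z = ρ cos(φ), and dV = ρ^2 sin(φ) dρ dφ dθ.

The integrand becomes 9ρ^2, so

    ∭_E (9x^2 + 9y^2 + 9z^2) dV = ∫_{0}^{2π} ∫_{0}^{π} ∫_{0}^{6} (9ρ^2) · ρ^2 sin(φ) dρ dφ dθ.

Inner (ρ): 69984sin(φ)/5.
Middle (φ): 139968/5.
Outer (θ): 279936π/5.

Therefore the triple integral equals 279936π/5.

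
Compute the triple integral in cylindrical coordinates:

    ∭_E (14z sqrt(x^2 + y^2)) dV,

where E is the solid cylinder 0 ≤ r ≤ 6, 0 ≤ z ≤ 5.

In cylindrical coordinates, x = r cos(θ), y = r sin(θ), z = z, and dV = r dr dθ dz.

The integrand becomes 14r z, so

    ∭_E (14z sqrt(x^2 + y^2)) dV = ∫_{0}^{2π} ∫_{0}^{6} ∫_{0}^{5} (14r z) · r dz dr dθ.

Inner (z): 175r^2.
Middle (r from 0 to 6): 12600.
Outer (θ): 25200π.

Therefore the triple integral equals 25200π.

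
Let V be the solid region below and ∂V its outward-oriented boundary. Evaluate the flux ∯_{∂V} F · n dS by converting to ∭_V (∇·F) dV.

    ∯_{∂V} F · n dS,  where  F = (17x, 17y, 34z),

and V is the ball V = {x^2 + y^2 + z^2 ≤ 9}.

By the divergence theorem,

    ∯_{∂V} F · n dS = ∭_V (∇ · F) dV.

Compute the divergence:
    ∇ · F = ∂F_x/∂x + ∂F_y/∂y + ∂F_z/∂z = 17 + 17 + 34 = 68.

In spherical coordinates, x = ρ sin(φ) cos(θ), y = ρ sin(φ) sin(θ), z = ρ cos(φ), dV = ρ^2 sin(φ) dρ dφ dθ, with 0 ≤ ρ ≤ 3, 0 ≤ φ ≤ π, 0 ≤ θ ≤ 2π.

The integrand, after substitution and multiplying by the volume element, becomes (68) · ρ^2 sin(φ), so

    ∭_V (∇·F) dV = ∫_0^{2π} ∫_0^{π} ∫_0^{3} (68) · ρ^2 sin(φ) dρ dφ dθ.

Inner (ρ from 0 to 3): 612sin(φ).
Middle (φ from 0 to π): 1224.
Outer (θ from 0 to 2π): 2448π.

Therefore ∯_{∂V} F · n dS = 2448π.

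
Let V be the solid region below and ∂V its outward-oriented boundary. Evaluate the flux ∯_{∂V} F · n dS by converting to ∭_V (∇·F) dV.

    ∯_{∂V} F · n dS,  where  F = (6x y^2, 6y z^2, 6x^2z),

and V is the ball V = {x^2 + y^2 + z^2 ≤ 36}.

By the divergence theorem,

    ∯_{∂V} F · n dS = ∭_V (∇ · F) dV.

Compute the divergence:
    ∇ · F = ∂F_x/∂x + ∂F_y/∂y + ∂F_z/∂z = 6y^2 + 6z^2 + 6x^2 = 6x^2 + 6y^2 + 6z^2.

In spherical coordinates, x = ρ sin(φ) cos(θ), y = ρ sin(φ) sin(θ), z = ρ cos(φ), dV = ρ^2 sin(φ) dρ dφ dθ, with 0 ≤ ρ ≤ 6, 0 ≤ φ ≤ π, 0 ≤ θ ≤ 2π.

The integrand, after substitution and multiplying by the volume element, becomes (6ρ^2) · ρ^2 sin(φ), so

    ∭_V (∇·F) dV = ∫_0^{2π} ∫_0^{π} ∫_0^{6} (6ρ^2) · ρ^2 sin(φ) dρ dφ dθ.

Inner (ρ from 0 to 6): 46656sin(φ)/5.
Middle (φ from 0 to π): 93312/5.
Outer (θ from 0 to 2π): 186624π/5.

Therefore ∯_{∂V} F · n dS = 186624π/5.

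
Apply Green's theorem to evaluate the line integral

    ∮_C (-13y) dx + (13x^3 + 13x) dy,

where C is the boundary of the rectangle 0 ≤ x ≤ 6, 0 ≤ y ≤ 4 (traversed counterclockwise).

Green's theorem converts the closed line integral into a double integral over the enclosed region D:

    ∮_C P dx + Q dy = ∬_D (∂Q/∂x - ∂P/∂y) dA.

Here P = -13y, Q = 13x^3 + 13x, so

    ∂Q/∂x = 39x^2 + 13,    ∂P/∂y = -13,
    ∂Q/∂x - ∂P/∂y = 39x^2 + 26.

D is the region 0 ≤ x ≤ 6, 0 ≤ y ≤ 4. Evaluating the double integral:

    ∬_D (39x^2 + 26) dA = ∫_0^{6} ∫_0^{4} (39x^2 + 26) dy dx.

Inner (y from 0 to 4): 156x^2 + 104.
Outer (x from 0 to 6): 11856.

Therefore ∮_C P dx + Q dy = 11856.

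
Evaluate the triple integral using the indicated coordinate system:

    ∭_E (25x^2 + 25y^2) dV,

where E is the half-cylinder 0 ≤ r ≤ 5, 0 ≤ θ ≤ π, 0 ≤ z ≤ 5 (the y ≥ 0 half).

In cylindrical coordinates, x = r cos(θ), y = r sin(θ), z = z, and dV = r dr dθ dz.

The integrand becomes 25r^2, so

    ∭_E (25x^2 + 25y^2) dV = ∫_{0}^{π} ∫_{0}^{5} ∫_{0}^{5} (25r^2) · r dz dr dθ.

Inner (z): 125r^3.
Middle (r from 0 to 5): 78125/4.
Outer (θ): 78125π/4.

Therefore the triple integral equals 78125π/4.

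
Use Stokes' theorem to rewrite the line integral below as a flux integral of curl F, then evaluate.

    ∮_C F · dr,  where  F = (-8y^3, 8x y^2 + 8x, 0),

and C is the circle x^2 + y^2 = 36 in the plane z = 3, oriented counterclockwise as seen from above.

Let S be the flat disk x^2 + y^2 ≤ 36 in the plane z = 3, with upward unit normal n̂ = ẑ. By Stokes' theorem,

    ∮_C F · dr = ∬_S (∇ × F) · n̂ dS = ∬_D (curl F)_z dA,

where D is the disk x^2 + y^2 ≤ 36.

Compute the curl of F = (-8y^3, 8x y^2 + 8x, 0):
    (∇ × F)_x = ∂F_z/∂y - ∂F_y/∂z = 0,
    (∇ × F)_y = ∂F_x/∂z - ∂F_z/∂x = 0,
    (∇ × F)_z = ∂F_y/∂x - ∂F_x/∂y = 32y^2 + 8.

On z = 3, (curl F)_z = 32y^2 + 8.

Convert to polar (x = r cos θ, y = r sin θ, dA = r dr dθ); the integrand becomes 32r^2sin(θ)^2 + 8, so

    ∬_D (curl F)_z dA = ∫_0^{2π} ∫_0^{6} (32r^2sin(θ)^2 + 8) · r dr dθ.

Inner (r from 0 to 6): 10368sin(θ)^2 + 144.
Outer (θ from 0 to 2π): 10656π.

Therefore ∮_C F · dr = 10656π.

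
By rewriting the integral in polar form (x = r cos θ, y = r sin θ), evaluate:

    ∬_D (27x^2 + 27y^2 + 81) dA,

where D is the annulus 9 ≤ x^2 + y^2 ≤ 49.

The region D is 3 ≤ r ≤ 7, 0 ≤ θ ≤ 2π in polar coordinates, where x = r cos(θ), y = r sin(θ), and dA = r dr dθ.

Under the substitution, the integrand becomes 27r^2 + 81, so

    ∬_D (27x^2 + 27y^2 + 81) dA = ∫_{0}^{2π} ∫_{3}^{7} (27r^2 + 81) · r dr dθ.

Inner integral (in r): ∫_{3}^{7} (27r^2 + 81) · r dr = 17280.

Outer integral (in θ): ∫_{0}^{2π} (17280) dθ = 34560π.

Therefore ∬_D (27x^2 + 27y^2 + 81) dA = 34560π.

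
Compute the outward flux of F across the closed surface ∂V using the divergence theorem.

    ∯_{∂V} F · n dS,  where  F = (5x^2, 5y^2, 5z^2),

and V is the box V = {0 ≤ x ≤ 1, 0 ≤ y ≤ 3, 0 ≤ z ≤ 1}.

By the divergence theorem,

    ∯_{∂V} F · n dS = ∭_V (∇ · F) dV.

Compute the divergence:
    ∇ · F = ∂F_x/∂x + ∂F_y/∂y + ∂F_z/∂z = 10x + 10y + 10z.

V is a rectangular box, so dV = dx dy dz with 0 ≤ x ≤ 1, 0 ≤ y ≤ 3, 0 ≤ z ≤ 1.

Integrate (10x + 10y + 10z) over V as an iterated integral:

    ∭_V (∇·F) dV = ∫_0^{1} ∫_0^{3} ∫_0^{1} (10x + 10y + 10z) dz dy dx.

Inner (z from 0 to 1): 10x + 10y + 5.
Middle (y from 0 to 3): 30x + 60.
Outer (x from 0 to 1): 75.

Therefore ∯_{∂V} F · n dS = 75.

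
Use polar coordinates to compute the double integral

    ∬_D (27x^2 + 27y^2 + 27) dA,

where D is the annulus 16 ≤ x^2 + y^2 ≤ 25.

The region D is 4 ≤ r ≤ 5, 0 ≤ θ ≤ 2π in polar coordinates, where x = r cos(θ), y = r sin(θ), and dA = r dr dθ.

Under the substitution, the integrand becomes 27r^2 + 27, so

    ∬_D (27x^2 + 27y^2 + 27) dA = ∫_{0}^{2π} ∫_{4}^{5} (27r^2 + 27) · r dr dθ.

Inner integral (in r): ∫_{4}^{5} (27r^2 + 27) · r dr = 10449/4.

Outer integral (in θ): ∫_{0}^{2π} (10449/4) dθ = 10449π/2.

Therefore ∬_D (27x^2 + 27y^2 + 27) dA = 10449π/2.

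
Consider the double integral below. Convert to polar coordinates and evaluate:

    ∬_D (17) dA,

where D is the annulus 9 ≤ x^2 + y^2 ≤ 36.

The region D is 3 ≤ r ≤ 6, 0 ≤ θ ≤ 2π in polar coordinates, where x = r cos(θ), y = r sin(θ), and dA = r dr dθ.

Under the substitution, the integrand becomes 17, so

    ∬_D (17) dA = ∫_{0}^{2π} ∫_{3}^{6} (17) · r dr dθ.

Inner integral (in r): ∫_{3}^{6} (17) · r dr = 459/2.

Outer integral (in θ): ∫_{0}^{2π} (459/2) dθ = 459π.

Therefore ∬_D (17) dA = 459π.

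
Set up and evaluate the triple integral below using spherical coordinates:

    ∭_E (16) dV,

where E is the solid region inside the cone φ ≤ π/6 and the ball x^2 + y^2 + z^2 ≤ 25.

In spherical coordinates, x = ρ sin(φ) cos(θ), y = ρ sin(φ) sin(θ), z = ρ cos(φ), and dV = ρ^2 sin(φ) dρ dφ dθ.

The integrand becomes 16, so

    ∭_E (16) dV = ∫_{0}^{2π} ∫_{0}^{π/6} ∫_{0}^{5} (16) · ρ^2 sin(φ) dρ dφ dθ.

Inner (ρ): 2000sin(φ)/3.
Middle (φ): 2000/3 - 1000sqrt(3)/3.
Outer (θ): 2000π (2 - sqrt(3))/3.

Therefore the triple integral equals 2000π (2 - sqrt(3))/3.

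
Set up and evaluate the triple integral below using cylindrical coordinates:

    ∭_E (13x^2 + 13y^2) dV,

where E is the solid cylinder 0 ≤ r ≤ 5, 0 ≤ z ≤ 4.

In cylindrical coordinates, x = r cos(θ), y = r sin(θ), z = z, and dV = r dr dθ dz.

The integrand becomes 13r^2, so

    ∭_E (13x^2 + 13y^2) dV = ∫_{0}^{2π} ∫_{0}^{5} ∫_{0}^{4} (13r^2) · r dz dr dθ.

Inner (z): 52r^3.
Middle (r from 0 to 5): 8125.
Outer (θ): 16250π.

Therefore the triple integral equals 16250π.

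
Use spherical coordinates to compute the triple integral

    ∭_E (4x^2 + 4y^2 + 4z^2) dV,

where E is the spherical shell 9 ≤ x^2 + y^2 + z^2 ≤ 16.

In spherical coordinates, x = ρ sin(φ) cos(θ), y = ρ sin(φ) sin(θ), z = ρ cos(φ), and dV = ρ^2 sin(φ) dρ dφ dθ.

The integrand becomes 4ρ^2, so

    ∭_E (4x^2 + 4y^2 + 4z^2) dV = ∫_{0}^{2π} ∫_{0}^{π} ∫_{3}^{4} (4ρ^2) · ρ^2 sin(φ) dρ dφ dθ.

Inner (ρ): 3124sin(φ)/5.
Middle (φ): 6248/5.
Outer (θ): 12496π/5.

Therefore the triple integral equals 12496π/5.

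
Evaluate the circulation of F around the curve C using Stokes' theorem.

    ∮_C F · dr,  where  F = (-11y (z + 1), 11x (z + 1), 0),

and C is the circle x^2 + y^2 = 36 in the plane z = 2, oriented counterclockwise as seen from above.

Let S be the flat disk x^2 + y^2 ≤ 36 in the plane z = 2, with upward unit normal n̂ = ẑ. By Stokes' theorem,

    ∮_C F · dr = ∬_S (∇ × F) · n̂ dS = ∬_D (curl F)_z dA,

where D is the disk x^2 + y^2 ≤ 36.

Compute the curl of F = (-11y (z + 1), 11x (z + 1), 0):
    (∇ × F)_x = ∂F_z/∂y - ∂F_y/∂z = -11x,
    (∇ × F)_y = ∂F_x/∂z - ∂F_z/∂x = -11y,
    (∇ × F)_z = ∂F_y/∂x - ∂F_x/∂y = 22z + 22.

On z = 2, (curl F)_z = 66.

Convert to polar (x = r cos θ, y = r sin θ, dA = r dr dθ); the integrand becomes 66, so

    ∬_D (curl F)_z dA = ∫_0^{2π} ∫_0^{6} (66) · r dr dθ.

Inner (r from 0 to 6): 1188.
Outer (θ from 0 to 2π): 2376π.

Therefore ∮_C F · dr = 2376π.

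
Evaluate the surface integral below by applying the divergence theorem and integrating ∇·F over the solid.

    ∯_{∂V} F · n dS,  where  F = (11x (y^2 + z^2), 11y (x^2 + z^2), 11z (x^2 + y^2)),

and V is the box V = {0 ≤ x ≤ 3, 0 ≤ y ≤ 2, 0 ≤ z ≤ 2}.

By the divergence theorem,

    ∯_{∂V} F · n dS = ∭_V (∇ · F) dV.

Compute the divergence:
    ∇ · F = ∂F_x/∂x + ∂F_y/∂y + ∂F_z/∂z = 11y^2 + 11z^2 + 11x^2 + 11z^2 + 11x^2 + 11y^2 = 22x^2 + 22y^2 + 22z^2.

V is a rectangular box, so dV = dx dy dz with 0 ≤ x ≤ 3, 0 ≤ y ≤ 2, 0 ≤ z ≤ 2.

Integrate (22x^2 + 22y^2 + 22z^2) over V as an iterated integral:

    ∭_V (∇·F) dV = ∫_0^{3} ∫_0^{2} ∫_0^{2} (22x^2 + 22y^2 + 22z^2) dz dy dx.

Inner (z from 0 to 2): 44x^2 + 44y^2 + 176/3.
Middle (y from 0 to 2): 88x^2 + 704/3.
Outer (x from 0 to 3): 1496.

Therefore ∯_{∂V} F · n dS = 1496.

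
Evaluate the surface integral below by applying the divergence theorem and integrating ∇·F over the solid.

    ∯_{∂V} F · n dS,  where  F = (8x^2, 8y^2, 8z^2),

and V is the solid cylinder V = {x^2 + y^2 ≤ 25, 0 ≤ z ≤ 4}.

By the divergence theorem,

    ∯_{∂V} F · n dS = ∭_V (∇ · F) dV.

Compute the divergence:
    ∇ · F = ∂F_x/∂x + ∂F_y/∂y + ∂F_z/∂z = 16x + 16y + 16z.

In cylindrical coordinates, x = r cos(θ), y = r sin(θ), z = z, dV = r dr dθ dz, with 0 ≤ r ≤ 5, 0 ≤ θ ≤ 2π, 0 ≤ z ≤ 4.

The integrand, after substitution and multiplying by the volume element, becomes (16sqrt(2)r sin(θ + π/4) + 16z) · r, so

    ∭_V (∇·F) dV = ∫_0^{2π} ∫_0^{5} ∫_0^{4} (16sqrt(2)r sin(θ + π/4) + 16z) · r dz dr dθ.

Inner (z from 0 to 4): 64r (sqrt(2)r sin(θ + π/4) + 2).
Middle (r from 0 to 5): 8000sqrt(2)sin(θ + π/4)/3 + 1600.
Outer (θ from 0 to 2π): 3200π.

Therefore ∯_{∂V} F · n dS = 3200π.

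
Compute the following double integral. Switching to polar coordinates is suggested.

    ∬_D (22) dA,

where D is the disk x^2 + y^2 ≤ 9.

The region D is 0 ≤ r ≤ 3, 0 ≤ θ ≤ 2π in polar coordinates, where x = r cos(θ), y = r sin(θ), and dA = r dr dθ.

Under the substitution, the integrand becomes 22, so

    ∬_D (22) dA = ∫_{0}^{2π} ∫_{0}^{3} (22) · r dr dθ.

Inner integral (in r): ∫_{0}^{3} (22) · r dr = 99.

Outer integral (in θ): ∫_{0}^{2π} (99) dθ = 198π.

Therefore ∬_D (22) dA = 198π.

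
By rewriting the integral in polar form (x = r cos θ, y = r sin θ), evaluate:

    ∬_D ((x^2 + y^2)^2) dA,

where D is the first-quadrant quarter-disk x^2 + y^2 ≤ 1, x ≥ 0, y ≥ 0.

The region D is 0 ≤ r ≤ 1, 0 ≤ θ ≤ π/2 in polar coordinates, where x = r cos(θ), y = r sin(θ), and dA = r dr dθ.

Under the substitution, the integrand becomes r^4, so

    ∬_D ((x^2 + y^2)^2) dA = ∫_{0}^{π/2} ∫_{0}^{1} (r^4) · r dr dθ.

Inner integral (in r): ∫_{0}^{1} (r^4) · r dr = 1/6.

Outer integral (in θ): ∫_{0}^{π/2} (1/6) dθ = π/12.

Therefore ∬_D ((x^2 + y^2)^2) dA = π/12.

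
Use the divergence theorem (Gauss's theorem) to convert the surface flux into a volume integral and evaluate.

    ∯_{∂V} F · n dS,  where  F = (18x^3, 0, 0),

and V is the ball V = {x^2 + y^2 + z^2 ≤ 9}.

By the divergence theorem,

    ∯_{∂V} F · n dS = ∭_V (∇ · F) dV.

Compute the divergence:
    ∇ · F = ∂F_x/∂x + ∂F_y/∂y + ∂F_z/∂z = 54x^2 + 0 + 0 = 54x^2.

In spherical coordinates, x = ρ sin(φ) cos(θ), y = ρ sin(φ) sin(θ), z = ρ cos(φ), dV = ρ^2 sin(φ) dρ dφ dθ, with 0 ≤ ρ ≤ 3, 0 ≤ φ ≤ π, 0 ≤ θ ≤ 2π.

The integrand, after substitution and multiplying by the volume element, becomes (54ρ^2sin(φ)^2cos(θ)^2) · ρ^2 sin(φ), so

    ∭_V (∇·F) dV = ∫_0^{2π} ∫_0^{π} ∫_0^{3} (54ρ^2sin(φ)^2cos(θ)^2) · ρ^2 sin(φ) dρ dφ dθ.

Inner (ρ from 0 to 3): 13122sin(φ)^3cos(θ)^2/5.
Middle (φ from 0 to π): 17496cos(θ)^2/5.
Outer (θ from 0 to 2π): 17496π/5.

Therefore ∯_{∂V} F · n dS = 17496π/5.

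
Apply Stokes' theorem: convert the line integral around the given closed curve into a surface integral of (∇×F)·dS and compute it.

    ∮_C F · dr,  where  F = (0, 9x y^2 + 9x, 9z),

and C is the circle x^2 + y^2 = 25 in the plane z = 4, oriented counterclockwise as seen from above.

Let S be the flat disk x^2 + y^2 ≤ 25 in the plane z = 4, with upward unit normal n̂ = ẑ. By Stokes' theorem,

    ∮_C F · dr = ∬_S (∇ × F) · n̂ dS = ∬_D (curl F)_z dA,

where D is the disk x^2 + y^2 ≤ 25.

Compute the curl of F = (0, 9x y^2 + 9x, 9z):
    (∇ × F)_x = ∂F_z/∂y - ∂F_y/∂z = 0,
    (∇ × F)_y = ∂F_x/∂z - ∂F_z/∂x = 0,
    (∇ × F)_z = ∂F_y/∂x - ∂F_x/∂y = 9y^2 + 9.

On z = 4, (curl F)_z = 9y^2 + 9.

Convert to polar (x = r cos θ, y = r sin θ, dA = r dr dθ); the integrand becomes 9r^2sin(θ)^2 + 9, so

    ∬_D (curl F)_z dA = ∫_0^{2π} ∫_0^{5} (9r^2sin(θ)^2 + 9) · r dr dθ.

Inner (r from 0 to 5): 5625sin(θ)^2/4 + 225/2.
Outer (θ from 0 to 2π): 6525π/4.

Therefore ∮_C F · dr = 6525π/4.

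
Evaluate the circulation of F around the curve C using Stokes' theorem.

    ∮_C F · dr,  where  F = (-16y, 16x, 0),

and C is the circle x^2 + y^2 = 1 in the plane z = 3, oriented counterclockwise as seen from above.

Let S be the flat disk x^2 + y^2 ≤ 1 in the plane z = 3, with upward unit normal n̂ = ẑ. By Stokes' theorem,

    ∮_C F · dr = ∬_S (∇ × F) · n̂ dS = ∬_D (curl F)_z dA,

where D is the disk x^2 + y^2 ≤ 1.

Compute the curl of F = (-16y, 16x, 0):
    (∇ × F)_x = ∂F_z/∂y - ∂F_y/∂z = 0,
    (∇ × F)_y = ∂F_x/∂z - ∂F_z/∂x = 0,
    (∇ × F)_z = ∂F_y/∂x - ∂F_x/∂y = 32.

On z = 3, (curl F)_z = 32.

Convert to polar (x = r cos θ, y = r sin θ, dA = r dr dθ); the integrand becomes 32, so

    ∬_D (curl F)_z dA = ∫_0^{2π} ∫_0^{1} (32) · r dr dθ.

Inner (r from 0 to 1): 16.
Outer (θ from 0 to 2π): 32π.

Therefore ∮_C F · dr = 32π.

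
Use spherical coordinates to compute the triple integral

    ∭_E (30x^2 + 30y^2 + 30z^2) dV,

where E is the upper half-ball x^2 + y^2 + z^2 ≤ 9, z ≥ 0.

In spherical coordinates, x = ρ sin(φ) cos(θ), y = ρ sin(φ) sin(θ), z = ρ cos(φ), and dV = ρ^2 sin(φ) dρ dφ dθ.

The integrand becomes 30ρ^2, so

    ∭_E (30x^2 + 30y^2 + 30z^2) dV = ∫_{0}^{2π} ∫_{0}^{π/2} ∫_{0}^{3} (30ρ^2) · ρ^2 sin(φ) dρ dφ dθ.

Inner (ρ): 1458sin(φ).
Middle (φ): 1458.
Outer (θ): 2916π.

Therefore the triple integral equals 2916π.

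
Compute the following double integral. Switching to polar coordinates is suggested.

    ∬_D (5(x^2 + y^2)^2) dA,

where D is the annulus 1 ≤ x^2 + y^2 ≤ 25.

The region D is 1 ≤ r ≤ 5, 0 ≤ θ ≤ 2π in polar coordinates, where x = r cos(θ), y = r sin(θ), and dA = r dr dθ.

Under the substitution, the integrand becomes 5r^4, so

    ∬_D (5(x^2 + y^2)^2) dA = ∫_{0}^{2π} ∫_{1}^{5} (5r^4) · r dr dθ.

Inner integral (in r): ∫_{1}^{5} (5r^4) · r dr = 13020.

Outer integral (in θ): ∫_{0}^{2π} (13020) dθ = 26040π.

Therefore ∬_D (5(x^2 + y^2)^2) dA = 26040π.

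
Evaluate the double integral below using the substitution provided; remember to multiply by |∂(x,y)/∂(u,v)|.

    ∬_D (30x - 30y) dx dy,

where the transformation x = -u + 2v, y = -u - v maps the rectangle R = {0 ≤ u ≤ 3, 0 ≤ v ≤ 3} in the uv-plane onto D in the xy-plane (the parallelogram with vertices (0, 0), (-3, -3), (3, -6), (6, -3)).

Compute the Jacobian determinant of (x, y) with respect to (u, v):

    ∂(x,y)/∂(u,v) = | -1  2 | = (-1)(-1) - (2)(-1) = 3.
                   | -1  -1 |

Its absolute value is |J| = 3 (the area scaling factor).

Substituting x = -u + 2v, y = -u - v into the integrand,

    30x - 30y → 90v,

so the integral becomes

    ∬_R (90v) · |J| du dv = ∫_0^3 ∫_0^3 (270v) dv du.

Inner (v): 1215.
Outer (u): 3645.

Therefore ∬_D (30x - 30y) dx dy = 3645.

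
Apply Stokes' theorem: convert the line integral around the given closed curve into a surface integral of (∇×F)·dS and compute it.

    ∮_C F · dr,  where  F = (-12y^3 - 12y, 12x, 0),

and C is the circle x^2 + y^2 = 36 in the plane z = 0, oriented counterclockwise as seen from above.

Let S be the flat disk x^2 + y^2 ≤ 36 in the plane z = 0, with upward unit normal n̂ = ẑ. By Stokes' theorem,

    ∮_C F · dr = ∬_S (∇ × F) · n̂ dS = ∬_D (curl F)_z dA,

where D is the disk x^2 + y^2 ≤ 36.

Compute the curl of F = (-12y^3 - 12y, 12x, 0):
    (∇ × F)_x = ∂F_z/∂y - ∂F_y/∂z = 0,
    (∇ × F)_y = ∂F_x/∂z - ∂F_z/∂x = 0,
    (∇ × F)_z = ∂F_y/∂x - ∂F_x/∂y = 36y^2 + 24.

On z = 0, (curl F)_z = 36y^2 + 24.

Convert to polar (x = r cos θ, y = r sin θ, dA = r dr dθ); the integrand becomes 36r^2sin(θ)^2 + 24, so

    ∬_D (curl F)_z dA = ∫_0^{2π} ∫_0^{6} (36r^2sin(θ)^2 + 24) · r dr dθ.

Inner (r from 0 to 6): 11664sin(θ)^2 + 432.
Outer (θ from 0 to 2π): 12528π.

Therefore ∮_C F · dr = 12528π.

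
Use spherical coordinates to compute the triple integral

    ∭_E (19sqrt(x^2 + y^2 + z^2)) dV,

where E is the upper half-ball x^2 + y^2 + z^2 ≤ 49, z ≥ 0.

In spherical coordinates, x = ρ sin(φ) cos(θ), y = ρ sin(φ) sin(θ), z = ρ cos(φ), and dV = ρ^2 sin(φ) dρ dφ dθ.

The integrand becomes 19ρ, so

    ∭_E (19sqrt(x^2 + y^2 + z^2)) dV = ∫_{0}^{2π} ∫_{0}^{π/2} ∫_{0}^{7} (19ρ) · ρ^2 sin(φ) dρ dφ dθ.

Inner (ρ): 45619sin(φ)/4.
Middle (φ): 45619/4.
Outer (θ): 45619π/2.

Therefore the triple integral equals 45619π/2.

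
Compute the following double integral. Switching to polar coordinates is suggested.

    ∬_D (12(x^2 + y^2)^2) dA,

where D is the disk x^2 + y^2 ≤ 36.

The region D is 0 ≤ r ≤ 6, 0 ≤ θ ≤ 2π in polar coordinates, where x = r cos(θ), y = r sin(θ), and dA = r dr dθ.

Under the substitution, the integrand becomes 12r^4, so

    ∬_D (12(x^2 + y^2)^2) dA = ∫_{0}^{2π} ∫_{0}^{6} (12r^4) · r dr dθ.

Inner integral (in r): ∫_{0}^{6} (12r^4) · r dr = 93312.

Outer integral (in θ): ∫_{0}^{2π} (93312) dθ = 186624π.

Therefore ∬_D (12(x^2 + y^2)^2) dA = 186624π.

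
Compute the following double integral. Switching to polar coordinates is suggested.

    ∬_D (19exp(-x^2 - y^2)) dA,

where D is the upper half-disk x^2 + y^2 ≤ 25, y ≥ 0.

The region D is 0 ≤ r ≤ 5, 0 ≤ θ ≤ π in polar coordinates, where x = r cos(θ), y = r sin(θ), and dA = r dr dθ.

Under the substitution, the integrand becomes 19exp(-r^2), so

    ∬_D (19exp(-x^2 - y^2)) dA = ∫_{0}^{π} ∫_{0}^{5} (19exp(-r^2)) · r dr dθ.

Inner integral (in r): ∫_{0}^{5} (19exp(-r^2)) · r dr = 19/2 - 19exp(-25)/2.

Outer integral (in θ): ∫_{0}^{π} (19/2 - 19exp(-25)/2) dθ = -19π (1 - exp(25))exp(-25)/2.

Therefore ∬_D (19exp(-x^2 - y^2)) dA = -19π (1 - exp(25))exp(-25)/2.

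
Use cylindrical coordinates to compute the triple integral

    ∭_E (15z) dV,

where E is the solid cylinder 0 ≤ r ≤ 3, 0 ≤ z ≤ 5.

In cylindrical coordinates, x = r cos(θ), y = r sin(θ), z = z, and dV = r dr dθ dz.

The integrand becomes 15z, so

    ∭_E (15z) dV = ∫_{0}^{2π} ∫_{0}^{3} ∫_{0}^{5} (15z) · r dz dr dθ.

Inner (z): 375r/2.
Middle (r from 0 to 3): 3375/4.
Outer (θ): 3375π/2.

Therefore the triple integral equals 3375π/2.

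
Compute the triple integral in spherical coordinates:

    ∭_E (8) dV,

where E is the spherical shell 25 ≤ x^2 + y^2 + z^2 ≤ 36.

In spherical coordinates, x = ρ sin(φ) cos(θ), y = ρ sin(φ) sin(θ), z = ρ cos(φ), and dV = ρ^2 sin(φ) dρ dφ dθ.

The integrand becomes 8, so

    ∭_E (8) dV = ∫_{0}^{2π} ∫_{0}^{π} ∫_{5}^{6} (8) · ρ^2 sin(φ) dρ dφ dθ.

Inner (ρ): 728sin(φ)/3.
Middle (φ): 1456/3.
Outer (θ): 2912π/3.

Therefore the triple integral equals 2912π/3.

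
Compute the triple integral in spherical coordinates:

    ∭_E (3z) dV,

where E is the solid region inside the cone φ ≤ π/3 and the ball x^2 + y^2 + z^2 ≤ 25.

In spherical coordinates, x = ρ sin(φ) cos(θ), y = ρ sin(φ) sin(θ), z = ρ cos(φ), and dV = ρ^2 sin(φ) dρ dφ dθ.

The integrand becomes 3ρ cos(φ), so

    ∭_E (3z) dV = ∫_{0}^{2π} ∫_{0}^{π/3} ∫_{0}^{5} (3ρ cos(φ)) · ρ^2 sin(φ) dρ dφ dθ.

Inner (ρ): 1875sin(2φ)/8.
Middle (φ): 5625/32.
Outer (θ): 5625π/16.

Therefore the triple integral equals 5625π/16.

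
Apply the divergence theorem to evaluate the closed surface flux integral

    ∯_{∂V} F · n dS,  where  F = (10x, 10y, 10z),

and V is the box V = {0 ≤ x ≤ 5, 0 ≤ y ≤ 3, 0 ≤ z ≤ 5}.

By the divergence theorem,

    ∯_{∂V} F · n dS = ∭_V (∇ · F) dV.

Compute the divergence:
    ∇ · F = ∂F_x/∂x + ∂F_y/∂y + ∂F_z/∂z = 10 + 10 + 10 = 30.

V is a rectangular box, so dV = dx dy dz with 0 ≤ x ≤ 5, 0 ≤ y ≤ 3, 0 ≤ z ≤ 5.

Integrate (30) over V as an iterated integral:

    ∭_V (∇·F) dV = ∫_0^{5} ∫_0^{3} ∫_0^{5} (30) dz dy dx.

Inner (z from 0 to 5): 150.
Middle (y from 0 to 3): 450.
Outer (x from 0 to 5): 2250.

Therefore ∯_{∂V} F · n dS = 2250.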